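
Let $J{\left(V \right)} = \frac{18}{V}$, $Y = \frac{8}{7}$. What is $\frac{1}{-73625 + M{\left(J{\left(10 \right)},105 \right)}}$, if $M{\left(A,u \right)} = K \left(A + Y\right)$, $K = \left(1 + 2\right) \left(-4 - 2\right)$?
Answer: $- \frac{35}{2578729} \approx -1.3573 \cdot 10^{-5}$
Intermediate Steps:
$K = -18$ ($K = 3 \left(-6\right) = -18$)
$Y = \frac{8}{7}$ ($Y = 8 \cdot \frac{1}{7} = \frac{8}{7} \approx 1.1429$)
$M{\left(A,u \right)} = - \frac{144}{7} - 18 A$ ($M{\left(A,u \right)} = - 18 \left(A + \frac{8}{7}\right) = - 18 \left(\frac{8}{7} + A\right) = - \frac{144}{7} - 18 A$)
$\frac{1}{-73625 + M{\left(J{\left(10 \right)},105 \right)}} = \frac{1}{-73625 - \left(\frac{144}{7} + 18 \cdot \frac{18}{10}\right)} = \frac{1}{-73625 - \left(\frac{144}{7} + 18 \cdot 18 \cdot \frac{1}{10}\right)} = \frac{1}{-73625 - \frac{1854}{35}} = \frac{1}{- \frac{2578729}{35}} = - \frac{35}{2578729}$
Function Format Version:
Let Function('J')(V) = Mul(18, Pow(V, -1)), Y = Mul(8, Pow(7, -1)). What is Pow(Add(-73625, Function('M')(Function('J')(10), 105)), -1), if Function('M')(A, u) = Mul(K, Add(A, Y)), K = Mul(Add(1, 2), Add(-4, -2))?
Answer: Rational(-35, 2578729) ≈ -1.3573e-5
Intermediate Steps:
K = -18 (K = Mul(3, -6) = -18)
Y = Rational(8, 7) (Y = Mul(8, Rational(1, 7)) = Rational(8, 7) ≈ 1.1429)
Function('M')(A, u) = Add(Rational(-144, 7), Mul(-18, A)) (Function('M')(A, u) = Mul(-18, Add(A, Rational(8, 7))) = Mul(-18, Add(Rational(8, 7), A)) = Add(Rational(-144, 7), Mul(-18, A)))
Pow(Add(-73625, Function('M')(Function('J')(10), 105)), -1) = Pow(Add(-73625, Add(Rational(-144, 7), Mul(-18, Mul(18, Pow(10, -1))))), -1) = Pow(Add(-73625, Add(Rational(-144, 7), Mul(-18, Mul(18, Rational(1, 10))))), -1) = Pow(Add(-73625, Add(Rational(-144, 7), Mul(-18, Rational(9, 5)))), -1) = Pow(Add(-73625, Add(Rational(-144, 7), Rational(-162, 5))), -1) = Pow(Add(-73625, Rational(-1854, 35)), -1) = Pow(Rational(-2578729, 35), -1) = Rational(-35, 2578729)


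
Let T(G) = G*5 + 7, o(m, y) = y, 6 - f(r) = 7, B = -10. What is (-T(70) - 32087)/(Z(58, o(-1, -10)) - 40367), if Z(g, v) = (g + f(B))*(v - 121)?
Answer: 16222/23917 ≈ 0.67826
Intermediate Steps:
f(r) = -1 (f(r) = 6 - 1*7 = 6 - 7 = -1)
Z(g, v) = (-1 + g)*(-121 + v) (Z(g, v) = (g - 1)*(v - 121) = (-1 + g)*(-121 + v))
T(G) = 7 + 5*G (T(G) = 5*G + 7 = 7 + 5*G)
(-T(70) - 32087)/(Z(58, o(-1, -10)) - 40367) = (-(7 + 5*70) - 32087)/((121 - 1*(-10) - 121*58 + 58*(-10)) - 40367) = (-(7 + 350) - 32087)/((121 + 10 - 7018 - 580) - 40367) = (-1*357 - 32087)/(-7467 - 40367) = (-357 - 32087)/(-47834) = -32444*(-1/47834) = 16222/23917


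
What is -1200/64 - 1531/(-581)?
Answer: -37451/2324 ≈ -16.115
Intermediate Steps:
-1200/64 - 1531/(-581) = -1200*1/64 - 1531*(-1/581) = -75/4 + 1531/581 = -37451/2324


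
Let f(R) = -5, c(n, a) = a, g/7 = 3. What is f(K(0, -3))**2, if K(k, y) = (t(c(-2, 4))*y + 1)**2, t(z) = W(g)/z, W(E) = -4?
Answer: 25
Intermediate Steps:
g = 21 (g = 7*3 = 21)
t(z) = -4/z
K(k, y) = (1 - y)**2 (K(k, y) = ((-4/4)*y + 1)**2 = ((-4*1/4)*y + 1)**2 = (-y + 1)**2 = (1 - y)**2)
f(K(0, -3))**2 = (-5)**2 = 25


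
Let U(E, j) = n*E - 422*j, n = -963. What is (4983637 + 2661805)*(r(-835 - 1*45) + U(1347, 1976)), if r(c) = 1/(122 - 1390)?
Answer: -10329564957628245/634 ≈ -1.6293e+13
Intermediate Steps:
r(c) = -1/1268 (r(c) = 1/(-1268) = -1/1268)
U(E, j) = -963*E - 422*j
(4983637 + 2661805)*(r(-835 - 1*45) + U(1347, 1976)) = (4983637 + 2661805)*(-1/1268 + (-963*1347 - 422*1976)) = 7645442*(-1/1268 + (-1297161 - 833872)) = 7645442*(-1/1268 - 2131033) = 7645442*(-2702149845/1268) = -10329564957628245/634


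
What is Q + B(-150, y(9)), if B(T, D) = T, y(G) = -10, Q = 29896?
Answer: 29746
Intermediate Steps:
Q + B(-150, y(9)) = 29896 - 150 = 29746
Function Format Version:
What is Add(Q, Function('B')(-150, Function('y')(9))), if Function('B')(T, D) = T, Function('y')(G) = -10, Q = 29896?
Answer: 29746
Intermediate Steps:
Add(Q, Function('B')(-150, Function('y')(9))) = Add(29896, -150) = 29746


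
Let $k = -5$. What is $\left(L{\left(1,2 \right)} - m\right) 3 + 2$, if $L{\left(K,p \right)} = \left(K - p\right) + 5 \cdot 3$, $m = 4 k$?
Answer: $104$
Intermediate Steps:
$m = -20$ ($m = 4 \left(-5\right) = -20$)
$L{\left(K,p \right)} = 15 + K - p$ ($L{\left(K,p \right)} = \left(K - p\right) + 15 = 15 + K - p$)
$\left(L{\left(1,2 \right)} - m\right) 3 + 2 = \left(\left(15 + 1 - 2\right) - -20\right) 3 + 2 = \left(\left(15 + 1 - 2\right) + 20\right) 3 + 2 = \left(14 + 20\right) 3 + 2 = 34 \cdot 3 + 2 = 102 + 2 = 104$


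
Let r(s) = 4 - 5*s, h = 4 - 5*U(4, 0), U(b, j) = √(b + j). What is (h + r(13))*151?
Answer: -10117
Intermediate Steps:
h = -6 (h = 4 - 5*√(4 + 0) = 4 - 5*√4 = 4 - 5*2 = 4 - 10 = -6)
(h + r(13))*151 = (-6 + (4 - 5*13))*151 = (-6 + (4 - 65))*151 = (-6 - 61)*151 = -67*151 = -10117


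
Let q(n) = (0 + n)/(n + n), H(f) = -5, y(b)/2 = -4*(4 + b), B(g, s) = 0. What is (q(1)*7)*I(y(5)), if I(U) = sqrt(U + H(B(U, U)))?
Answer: 7*I*sqrt(77)/2 ≈ 30.712*I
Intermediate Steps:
y(b) = -32 - 8*b (y(b) = 2*(-4*(4 + b)) = 2*(-16 - 4*b) = -32 - 8*b)
q(n) = 1/2 (q(n) = n/((2*n)) = n*(1/(2*n)) = 1/2)
I(U) = sqrt(-5 + U) (I(U) = sqrt(U - 5) = sqrt(-5 + U))
(q(1)*7)*I(y(5)) = ((1/2)*7)*sqrt(-5 + (-32 - 8*5)) = 7*sqrt(-5 + (-32 - 40))/2 = 7*sqrt(-5 - 72)/2 = 7*sqrt(-77)/2 = 7*(I*sqrt(77))/2 = 7*I*sqrt(77)/2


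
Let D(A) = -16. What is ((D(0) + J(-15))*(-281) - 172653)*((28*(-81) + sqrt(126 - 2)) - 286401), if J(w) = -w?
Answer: 49758452868 - 344744*sqrt(31) ≈ 4.9757e+10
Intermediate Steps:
((D(0) + J(-15))*(-281) - 172653)*((28*(-81) + sqrt(126 - 2)) - 286401) = ((-16 - 1*(-15))*(-281) - 172653)*((28*(-81) + sqrt(126 - 2)) - 286401) = ((-16 + 15)*(-281) - 172653)*((-2268 + sqrt(124)) - 286401) = (-1*(-281) - 172653)*((-2268 + 2*sqrt(31)) - 286401) = (281 - 172653)*(-288669 + 2*sqrt(31)) = -172372*(-288669 + 2*sqrt(31)) = 49758452868 - 344744*sqrt(31)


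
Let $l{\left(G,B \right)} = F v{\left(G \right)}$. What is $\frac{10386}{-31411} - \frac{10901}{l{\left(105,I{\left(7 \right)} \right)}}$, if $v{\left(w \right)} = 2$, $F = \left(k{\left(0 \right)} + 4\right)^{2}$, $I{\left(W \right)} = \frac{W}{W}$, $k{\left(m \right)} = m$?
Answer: $- \frac{342743663}{1005152} \approx -340.99$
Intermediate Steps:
$I{\left(W \right)} = 1$
$F = 16$ ($F = \left(0 + 4\right)^{2} = 4^{2} = 16$)
$l{\left(G,B \right)} = 32$ ($l{\left(G,B \right)} = 16 \cdot 2 = 32$)
$\frac{10386}{-31411} - \frac{10901}{l{\left(105,I{\left(7 \right)} \right)}} = \frac{10386}{-31411} - \frac{10901}{32} = 10386 \left(- \frac{1}{31411}\right) - \frac{10901}{32} = - \frac{10386}{31411} - \frac{10901}{32} = - \frac{342743663}{1005152}$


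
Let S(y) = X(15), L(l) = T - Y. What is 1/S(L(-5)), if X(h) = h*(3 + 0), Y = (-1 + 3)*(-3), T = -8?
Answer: 1/45 ≈ 0.022222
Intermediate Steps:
Y = -6 (Y = 2*(-3) = -6)
X(h) = 3*h (X(h) = h*3 = 3*h)
L(l) = -2 (L(l) = -8 - 1*(-6) = -8 + 6 = -2)
S(y) = 45 (S(y) = 3*15 = 45)
1/S(L(-5)) = 1/45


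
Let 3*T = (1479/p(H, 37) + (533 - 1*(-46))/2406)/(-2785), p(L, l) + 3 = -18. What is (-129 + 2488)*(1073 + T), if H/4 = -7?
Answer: 1130734456451/446714 ≈ 2.5312e+6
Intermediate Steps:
H = -28 (H = 4*(-7) = -28)
p(L, l) = -21 (p(L, l) = -3 - 18 = -21)
T = 26269/3126998 (T = ((1479/(-21) + (533 - 1*(-46))/2406)/(-2785))/3 = ((1479*(-1/21) + (533 + 46)*(1/2406))*(-1/2785))/3 = ((-493/7 + 579*(1/2406))*(-1/2785))/3 = ((-493/7 + 193/802)*(-1/2785))/3 = (-394035/5614*(-1/2785))/3 = (⅓)*(78807/3126998) = 26269/3126998 ≈ 0.0084007)
(-129 + 2488)*(1073 + T) = (-129 + 2488)*(1073 + 26269/3126998) = 2359*(3355295123/3126998) = 1130734456451/446714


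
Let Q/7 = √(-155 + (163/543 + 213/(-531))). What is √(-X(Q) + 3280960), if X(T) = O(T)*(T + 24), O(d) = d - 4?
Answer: √(375041747611829 - 1495060*I*√17687873317)/10679 ≈ 1813.5 - 0.48072*I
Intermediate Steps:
O(d) = -4 + d
Q = 7*I*√17687873317/10679 (Q = 7*√(-155 + (163/543 + 213/(-531))) = 7*√(-155 + (163*(1/543) + 213*(-1/531))) = 7*√(-155 + (163/543 - 71/177)) = 7*√(-155 - 1078/10679) = 7*√(-1656323/10679) = 7*(I*√17687873317/10679) = 7*I*√17687873317/10679 ≈ 87.178*I)
X(T) = (-4 + T)*(24 + T) (X(T) = (-4 + T)*(T + 24) = (-4 + T)*(24 + T))
√(-X(Q) + 3280960) = √(-(-4 + 7*I*√17687873317/10679)*(24 + 7*I*√17687873317/10679) + 3280960) = √(3280960 - (-4 + 7*I*√17687873317/10679)*(24 + 7*I*√17687873317/10679))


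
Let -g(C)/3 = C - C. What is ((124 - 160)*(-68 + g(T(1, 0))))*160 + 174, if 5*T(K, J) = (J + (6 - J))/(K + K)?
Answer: 391854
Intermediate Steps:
T(K, J) = 3/(5*K) (T(K, J) = ((J + (6 - J))/(K + K))/5 = (6/((2*K)))/5 = (6*(1/(2*K)))/5 = (3/K)/5 = 3/(5*K))
g(C) = 0 (g(C) = -3*(C - C) = -3*0 = 0)
((124 - 160)*(-68 + g(T(1, 0))))*160 + 174 = ((124 - 160)*(-68 + 0))*160 + 174 = -36*(-68)*160 + 174 = 2448*160 + 174 = 391680 + 174 = 391854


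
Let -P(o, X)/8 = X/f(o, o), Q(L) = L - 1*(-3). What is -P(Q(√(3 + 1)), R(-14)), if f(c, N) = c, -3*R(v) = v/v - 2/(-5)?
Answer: -56/75 ≈ -0.74667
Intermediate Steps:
R(v) = -7/15 (R(v) = -(v/v - 2/(-5))/3 = -(1 - 2*(-⅕))/3 = -(1 + ⅖)/3 = -⅓*7/5 = -7/15)
Q(L) = 3 + L (Q(L) = L + 3 = 3 + L)
P(o, X) = -8*X/o
-P(Q(√(3 + 1)), R(-14)) = -(-8)*(-7)/(15*(3 + √(3 + 1))) = -(-8)*(-7)/(15*(3 + √4)) = -(-8)*(-7)/(15*(3 + 2)) = -(-8)*(-7)/(15*5) = -1*56/75 = -56/75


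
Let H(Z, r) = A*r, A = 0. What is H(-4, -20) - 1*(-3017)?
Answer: 3017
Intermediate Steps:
H(Z, r) = 0 (H(Z, r) = 0*r = 0)
H(-4, -20) - 1*(-3017) = 0 - 1*(-3017) = 0 + 3017 = 3017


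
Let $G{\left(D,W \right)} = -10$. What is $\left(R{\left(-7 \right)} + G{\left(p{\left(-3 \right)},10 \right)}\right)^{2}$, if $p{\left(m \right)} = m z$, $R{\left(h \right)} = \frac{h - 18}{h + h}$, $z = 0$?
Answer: $\frac{13225}{196} \approx 67.474$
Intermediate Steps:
$R{\left(h \right)} = \frac{-18 + h}{2 h}$
$p{\left(m \right)} = 0$ ($p{\left(m \right)} = m 0 = 0$)
$\left(R{\left(-7 \right)} + G{\left(p{\left(-3 \right)},10 \right)}\right)^{2} = \left(\frac{-18 - 7}{2 \left(-7\right)} - 10\right)^{2} = \left(\frac{1}{2} \left(- \frac{1}{7}\right) \left(-25\right) - 10\right)^{2} = \left(\frac{25}{14} - 10\right)^{2} = \left(- \frac{115}{14}\right)^{2} = \frac{13225}{196}$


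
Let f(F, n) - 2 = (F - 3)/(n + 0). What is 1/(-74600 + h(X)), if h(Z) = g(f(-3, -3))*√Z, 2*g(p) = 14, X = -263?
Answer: -74600/5565172887 - 7*I*√263/5565172887 ≈ -1.3405e-5 - 2.0398e-8*I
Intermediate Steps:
f(F, n) = 2 + (-3 + F)/n (f(F, n) = 2 + (F - 3)/(n + 0) = 2 + (-3 + F)/n)
g(p) = 7 (g(p) = (½)*14 = 7)
h(Z) = 7*√Z
1/(-74600 + h(X)) = 1/(-74600 + 7*√(-263)) = 1/(-74600 + 7*(I*√263)) = 1/(-74600 + 7*I*√263)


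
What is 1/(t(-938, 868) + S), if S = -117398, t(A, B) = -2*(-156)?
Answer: -1/117086 ≈ -8.5407e-6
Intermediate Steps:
t(A, B) = 312
1/(t(-938, 868) + S) = 1/(312 - 117398) = 1/(-117086) = -1/117086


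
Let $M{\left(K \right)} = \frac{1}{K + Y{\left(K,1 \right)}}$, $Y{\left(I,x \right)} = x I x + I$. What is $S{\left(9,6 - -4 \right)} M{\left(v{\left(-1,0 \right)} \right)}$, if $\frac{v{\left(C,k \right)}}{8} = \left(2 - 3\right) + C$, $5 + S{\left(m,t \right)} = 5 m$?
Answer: $- \frac{5}{6} \approx -0.83333$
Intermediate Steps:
$Y{\left(I,x \right)} = I + I x^{2}$ ($Y{\left(I,x \right)} = I x x + I = I x^{2} + I = I + I x^{2}$)
$S{\left(m,t \right)} = -5 + 5 m$
$v{\left(C,k \right)} = -8 + 8 C$ ($v{\left(C,k \right)} = 8 \left(\left(2 - 3\right) + C\right) = 8 \left(-1 + C\right) = -8 + 8 C$)
$M{\left(K \right)} = \frac{1}{3 K}$ ($M{\left(K \right)} = \frac{1}{K + K \left(1 + 1^{2}\right)} = \frac{1}{K + K \left(1 + 1\right)} = \frac{1}{K + K 2} = \frac{1}{K + 2 K} = \frac{1}{3 K}$)
$S{\left(9,6 - -4 \right)} M{\left(v{\left(-1,0 \right)} \right)} = \left(-5 + 5 \cdot 9\right) \frac{1}{3 \left(-8 + 8 \left(-1\right)\right)} = \left(-5 + 45\right) \frac{1}{3 \left(-8 - 8\right)} = 40 \frac{1}{3 \left(-16\right)} = 40 \cdot \frac{1}{3} \left(- \frac{1}{16}\right) = 40 \left(- \frac{1}{48}\right) = - \frac{5}{6}$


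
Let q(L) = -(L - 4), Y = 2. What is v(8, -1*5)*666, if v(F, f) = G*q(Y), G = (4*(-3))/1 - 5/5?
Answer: -17316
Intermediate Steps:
q(L) = 4 - L (q(L) = -(-4 + L) = 4 - L)
G = -13 (G = -12*1 - 5*⅕ = -12 - 1 = -13)
v(F, f) = -26 (v(F, f) = -13*(4 - 1*2) = -13*(4 - 2) = -13*2 = -26)
v(8, -1*5)*666 = -26*666 = -17316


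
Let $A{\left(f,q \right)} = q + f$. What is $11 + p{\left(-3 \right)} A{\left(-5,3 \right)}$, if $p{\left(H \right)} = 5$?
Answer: $1$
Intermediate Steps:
$A{\left(f,q \right)} = f + q$
$11 + p{\left(-3 \right)} A{\left(-5,3 \right)} = 11 + 5 \left(-5 + 3\right) = 11 + 5 \left(-2\right) = 11 - 10 = 1$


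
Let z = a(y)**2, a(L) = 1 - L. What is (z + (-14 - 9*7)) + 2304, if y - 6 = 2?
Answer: 2276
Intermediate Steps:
y = 8 (y = 6 + 2 = 8)
z = 49 (z = (1 - 1*8)**2 = (1 - 8)**2 = (-7)**2 = 49)
(z + (-14 - 9*7)) + 2304 = (49 + (-14 - 9*7)) + 2304 = (49 + (-14 - 63)) + 2304 = (49 - 77) + 2304 = -28 + 2304 = 2276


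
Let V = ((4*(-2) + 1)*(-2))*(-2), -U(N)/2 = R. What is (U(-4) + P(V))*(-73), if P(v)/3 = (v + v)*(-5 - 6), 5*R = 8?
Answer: -673352/5 ≈ -1.3467e+5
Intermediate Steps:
R = 8/5 (R = (1/5)*8 = 8/5 ≈ 1.6000)
U(N) = -16/5 (U(N) = -2*8/5 = -16/5)
V = -28 (V = ((-8 + 1)*(-2))*(-2) = -7*(-2)*(-2) = 14*(-2) = -28)
P(v) = -66*v (P(v) = 3*((v + v)*(-5 - 6)) = 3*((2*v)*(-11)) = 3*(-22*v) = -66*v)
(U(-4) + P(V))*(-73) = (-16/5 - 66*(-28))*(-73) = (-16/5 + 1848)*(-73) = (9224/5)*(-73) = -673352/5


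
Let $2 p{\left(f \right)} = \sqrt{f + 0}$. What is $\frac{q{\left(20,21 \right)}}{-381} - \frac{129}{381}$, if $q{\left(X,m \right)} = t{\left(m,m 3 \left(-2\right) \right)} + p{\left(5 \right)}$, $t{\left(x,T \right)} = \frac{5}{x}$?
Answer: $- \frac{2714}{8001} - \frac{\sqrt{5}}{762} \approx -0.34214$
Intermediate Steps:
$p{\left(f \right)} = \frac{\sqrt{f}}{2}$ ($p{\left(f \right)} = \frac{\sqrt{f + 0}}{2} = \frac{\sqrt{f}}{2}$)
$q{\left(X,m \right)} = \frac{\sqrt{5}}{2} + \frac{5}{m}$ ($q{\left(X,m \right)} = \frac{5}{m} + \frac{\sqrt{5}}{2} = \frac{\sqrt{5}}{2} + \frac{5}{m}$)
$\frac{q{\left(20,21 \right)}}{-381} - \frac{129}{381} = \frac{\frac{\sqrt{5}}{2} + \frac{5}{21}}{-381} - \frac{129}{381} = \left(\frac{\sqrt{5}}{2} + 5 \cdot \frac{1}{21}\right) \left(- \frac{1}{381}\right) - \frac{43}{127} = \left(\frac{\sqrt{5}}{2} + \frac{5}{21}\right) \left(- \frac{1}{381}\right) - \frac{43}{127} = \left(\frac{5}{21} + \frac{\sqrt{5}}{2}\right) \left(- \frac{1}{381}\right) - \frac{43}{127} = \left(- \frac{5}{8001} - \frac{\sqrt{5}}{762}\right) - \frac{43}{127} = - \frac{2714}{8001} - \frac{\sqrt{5}}{762}$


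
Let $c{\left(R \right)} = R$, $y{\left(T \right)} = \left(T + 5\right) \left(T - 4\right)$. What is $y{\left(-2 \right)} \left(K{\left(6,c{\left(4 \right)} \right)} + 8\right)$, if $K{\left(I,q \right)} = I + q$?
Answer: $-324$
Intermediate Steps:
$y{\left(T \right)} = \left(-4 + T\right) \left(5 + T\right)$ ($y{\left(T \right)} = \left(5 + T\right) \left(-4 + T\right) = \left(-4 + T\right) \left(5 + T\right)$)
$y{\left(-2 \right)} \left(K{\left(6,c{\left(4 \right)} \right)} + 8\right) = \left(-20 - 2 + \left(-2\right)^{2}\right) \left(\left(6 + 4\right) + 8\right) = \left(-20 - 2 + 4\right) \left(10 + 8\right) = \left(-18\right) 18 = -324$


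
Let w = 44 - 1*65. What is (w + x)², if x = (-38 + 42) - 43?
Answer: 3600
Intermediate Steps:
w = -21 (w = 44 - 65 = -21)
x = -39 (x = 4 - 43 = -39)
(w + x)² = (-21 - 39)² = (-60)² = 3600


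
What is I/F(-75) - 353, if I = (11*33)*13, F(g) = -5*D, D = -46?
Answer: -76471/230 ≈ -332.48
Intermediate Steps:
F(g) = 230 (F(g) = -5*(-46) = 230)
I = 4719 (I = 363*13 = 4719)
I/F(-75) - 353 = 4719/230 - 353 = -76471/230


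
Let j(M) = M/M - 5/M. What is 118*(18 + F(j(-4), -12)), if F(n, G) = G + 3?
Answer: 1062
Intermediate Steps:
j(M) = 1 - 5/M
F(n, G) = 3 + G
118*(18 + F(j(-4), -12)) = 118*(18 + (3 - 12)) = 118*(18 - 9) = 118*9 = 1062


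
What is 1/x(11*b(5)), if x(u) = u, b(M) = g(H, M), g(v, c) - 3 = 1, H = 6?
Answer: 1/44 ≈ 0.022727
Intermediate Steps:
g(v, c) = 4 (g(v, c) = 3 + 1 = 4)
b(M) = 4
1/x(11*b(5)) = 1/(11*4) = 1/44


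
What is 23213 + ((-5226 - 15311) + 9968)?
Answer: 12644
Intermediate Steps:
23213 + ((-5226 - 15311) + 9968) = 23213 + (-20537 + 9968) = 23213 - 10569 = 12644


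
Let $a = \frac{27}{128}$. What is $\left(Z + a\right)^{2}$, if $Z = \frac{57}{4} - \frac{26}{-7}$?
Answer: $\frac{265201225}{802816} \approx 330.34$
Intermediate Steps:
$a = \frac{27}{128}$ ($a = 27 \cdot \frac{1}{128} = \frac{27}{128} \approx 0.21094$)
$Z = \frac{503}{28}$ ($Z = 57 \cdot \frac{1}{4} - - \frac{26}{7} = \frac{57}{4} + \frac{26}{7} = \frac{503}{28} \approx 17.964$)
$\left(Z + a\right)^{2} = \left(\frac{503}{28} + \frac{27}{128}\right)^{2} = \left(\frac{16285}{896}\right)^{2} = \frac{265201225}{802816}$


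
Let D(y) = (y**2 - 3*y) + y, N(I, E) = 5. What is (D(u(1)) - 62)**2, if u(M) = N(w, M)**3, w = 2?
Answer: 234487969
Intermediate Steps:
u(M) = 125 (u(M) = 5**3 = 125)
D(y) = y**2 - 2*y
(D(u(1)) - 62)**2 = (125*(-2 + 125) - 62)**2 = (125*123 - 62)**2 = (15375 - 62)**2 = 15313**2 = 234487969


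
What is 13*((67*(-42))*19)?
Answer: -695058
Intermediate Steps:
13*((67*(-42))*19) = 13*(-2814*19) = 13*(-53466) = -695058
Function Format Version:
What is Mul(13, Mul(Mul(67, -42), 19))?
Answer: -695058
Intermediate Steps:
Mul(13, Mul(Mul(67, -42), 19)) = Mul(13, Mul(-2814, 19)) = Mul(13, -53466) = -695058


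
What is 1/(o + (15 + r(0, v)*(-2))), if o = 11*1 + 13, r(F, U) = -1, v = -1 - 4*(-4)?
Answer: 1/41 ≈ 0.024390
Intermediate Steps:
v = 15 (v = -1 + 16 = 15)
o = 24 (o = 11 + 13 = 24)
1/(o + (15 + r(0, v)*(-2))) = 1/(24 + (15 - 1*(-2))) = 1/(24 + (15 + 2)) = 1/(24 + 17) = 1/41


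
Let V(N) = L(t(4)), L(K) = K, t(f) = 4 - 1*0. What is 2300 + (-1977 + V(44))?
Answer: 327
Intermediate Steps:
t(f) = 4 (t(f) = 4 + 0 = 4)
V(N) = 4
2300 + (-1977 + V(44)) = 2300 + (-1977 + 4) = 2300 - 1973 = 327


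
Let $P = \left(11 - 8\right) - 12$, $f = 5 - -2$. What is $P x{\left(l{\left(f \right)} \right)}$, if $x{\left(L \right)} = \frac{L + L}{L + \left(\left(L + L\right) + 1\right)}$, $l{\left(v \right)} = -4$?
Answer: $- \frac{72}{11} \approx -6.5455$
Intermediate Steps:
$f = 7$ ($f = 5 + 2 = 7$)
$x{\left(L \right)} = \frac{2 L}{1 + 3 L}$ ($x{\left(L \right)} = \frac{2 L}{L + \left(2 L + 1\right)} = \frac{2 L}{L + \left(1 + 2 L\right)} = \frac{2 L}{1 + 3 L}$)
$P = -9$ ($P = 3 - 12 = -9$)
$P x{\left(l{\left(f \right)} \right)} = - 9 \cdot 2 \left(-4\right) \frac{1}{1 + 3 \left(-4\right)} = - 9 \cdot 2 \left(-4\right) \frac{1}{1 - 12} = - 9 \cdot 2 \left(-4\right) \frac{1}{-11} = - 9 \cdot 2 \left(-4\right) \left(- \frac{1}{11}\right) = \left(-9\right) \frac{8}{11} = - \frac{72}{11}$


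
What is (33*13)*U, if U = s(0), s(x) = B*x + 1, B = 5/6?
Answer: 429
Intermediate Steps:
B = ⅚ (B = 5*(⅙) = ⅚ ≈ 0.83333)
s(x) = 1 + 5*x/6 (s(x) = 5*x/6 + 1 = 1 + 5*x/6)
U = 1 (U = 1 + (⅚)*0 = 1 + 0 = 1)
(33*13)*U = (33*13)*1 = 429*1 = 429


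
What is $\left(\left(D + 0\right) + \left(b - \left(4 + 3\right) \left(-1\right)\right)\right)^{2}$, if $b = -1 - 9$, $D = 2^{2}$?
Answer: $1$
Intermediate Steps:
$D = 4$
$b = -10$ ($b = -1 - 9 = -10$)
$\left(\left(D + 0\right) + \left(b - \left(4 + 3\right) \left(-1\right)\right)\right)^{2} = \left(\left(4 + 0\right) - \left(10 + \left(4 + 3\right) \left(-1\right)\right)\right)^{2} = \left(4 - \left(10 + 7 \left(-1\right)\right)\right)^{2} = \left(4 - 3\right)^{2} = 1^{2} = 1$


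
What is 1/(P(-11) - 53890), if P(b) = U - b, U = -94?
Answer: -1/53973 ≈ -1.8528e-5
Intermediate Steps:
P(b) = -94 - b
1/(P(-11) - 53890) = 1/((-94 - 1*(-11)) - 53890) = 1/((-94 + 11) - 53890) = 1/(-83 - 53890) = 1/(-53973) = -1/53973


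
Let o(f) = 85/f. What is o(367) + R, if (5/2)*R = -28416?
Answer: -20856919/1835 ≈ -11366.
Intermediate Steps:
R = -56832/5 (R = (2/5)*(-28416) = -56832/5 ≈ -11366.)
o(367) + R = 85/367 - 56832/5 = -20856919/1835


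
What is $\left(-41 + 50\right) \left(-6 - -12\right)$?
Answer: $54$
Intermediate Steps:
$\left(-41 + 50\right) \left(-6 - -12\right) = 9 \left(-6 + 12\right) = 9 \cdot 6 = 54$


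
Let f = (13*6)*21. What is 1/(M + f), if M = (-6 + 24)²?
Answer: 1/1962 ≈ 0.00050968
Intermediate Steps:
f = 1638 (f = 78*21 = 1638)
M = 324 (M = 18² = 324)
1/(M + f) = 1/(324 + 1638) = 1/1962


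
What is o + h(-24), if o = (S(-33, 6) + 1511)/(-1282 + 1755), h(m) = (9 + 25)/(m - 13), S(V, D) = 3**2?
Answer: 40158/17501 ≈ 2.2946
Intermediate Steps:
S(V, D) = 9
h(m) = 34/(-13 + m)
o = 1520/473 (o = (9 + 1511)/(-1282 + 1755) = 1520/473 ≈ 3.2135)
o + h(-24) = 1520/473 + 34/(-13 - 24) = 1520/473 + 34/(-37) = 1520/473 + 34*(-1/37) = 1520/473 - 34/37 = 40158/17501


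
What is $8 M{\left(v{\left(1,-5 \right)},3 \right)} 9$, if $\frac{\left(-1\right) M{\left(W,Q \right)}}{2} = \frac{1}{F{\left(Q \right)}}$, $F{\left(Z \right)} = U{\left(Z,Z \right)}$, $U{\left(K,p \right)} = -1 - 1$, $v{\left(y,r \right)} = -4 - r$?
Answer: $72$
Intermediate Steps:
$U{\left(K,p \right)} = -2$
$F{\left(Z \right)} = -2$
$M{\left(W,Q \right)} = 1$ ($M{\left(W,Q \right)} = - \frac{2}{-2} = \left(-2\right) \left(- \frac{1}{2}\right) = 1$)
$8 M{\left(v{\left(1,-5 \right)},3 \right)} 9 = 8 \cdot 1 \cdot 9 = 8 \cdot 9 = 72$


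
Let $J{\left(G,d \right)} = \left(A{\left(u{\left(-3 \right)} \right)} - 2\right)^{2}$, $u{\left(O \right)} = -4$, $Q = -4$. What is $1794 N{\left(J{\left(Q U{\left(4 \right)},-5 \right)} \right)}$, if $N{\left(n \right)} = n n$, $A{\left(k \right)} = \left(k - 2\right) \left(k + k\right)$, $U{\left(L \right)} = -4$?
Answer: $8032556064$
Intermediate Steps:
$A{\left(k \right)} = 2 k \left(-2 + k\right)$ ($A{\left(k \right)} = \left(-2 + k\right) 2 k = 2 k \left(-2 + k\right)$)
$J{\left(G,d \right)} = 2116$ ($J{\left(G,d \right)} = \left(2 \left(-4\right) \left(-2 - 4\right) - 2\right)^{2} = \left(2 \left(-4\right) \left(-6\right) - 2\right)^{2} = \left(48 - 2\right)^{2} = 46^{2} = 2116$)
$N{\left(n \right)} = n^{2}$
$1794 N{\left(J{\left(Q U{\left(4 \right)},-5 \right)} \right)} = 1794 \cdot 2116^{2} = 1794 \cdot 4477456 = 8032556064$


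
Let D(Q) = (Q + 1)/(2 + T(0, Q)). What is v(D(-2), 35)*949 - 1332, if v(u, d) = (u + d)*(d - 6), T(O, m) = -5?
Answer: 2913230/3 ≈ 9.7108e+5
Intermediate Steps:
D(Q) = -⅓ - Q/3 (D(Q) = (Q + 1)/(2 - 5) = (1 + Q)/(-3) = (1 + Q)*(-⅓) = -⅓ - Q/3)
v(u, d) = (-6 + d)*(d + u) (v(u, d) = (d + u)*(-6 + d) = (-6 + d)*(d + u))
v(D(-2), 35)*949 - 1332 = (35² - 6*35 - 6*(-⅓ - ⅓*(-2)) + 35*(-⅓ - ⅓*(-2)))*949 - 1332 = (1225 - 210 - 6*(-⅓ + ⅔) + 35*(-⅓ + ⅔))*949 - 1332 = (1225 - 210 - 6*⅓ + 35*(⅓))*949 - 1332 = (1225 - 210 - 2 + 35/3)*949 - 1332 = (3074/3)*949 - 1332 = 2917226/3 - 1332 = 2913230/3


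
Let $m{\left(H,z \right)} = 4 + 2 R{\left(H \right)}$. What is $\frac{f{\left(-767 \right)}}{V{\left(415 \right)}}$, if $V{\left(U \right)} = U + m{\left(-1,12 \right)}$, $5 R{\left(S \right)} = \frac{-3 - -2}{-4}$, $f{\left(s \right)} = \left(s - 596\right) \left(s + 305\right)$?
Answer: $\frac{190820}{127} \approx 1502.5$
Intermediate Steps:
$f{\left(s \right)} = \left(-596 + s\right) \left(305 + s\right)$
$R{\left(S \right)} = \frac{1}{20}$ ($R{\left(S \right)} = \frac{\left(-3 - -2\right) \frac{1}{-4}}{5} = \frac{\left(-3 + 2\right) \left(- \frac{1}{4}\right)}{5} = \frac{\left(-1\right) \left(- \frac{1}{4}\right)}{5} = \frac{1}{5} \cdot \frac{1}{4} = \frac{1}{20}$)
$m{\left(H,z \right)} = \frac{41}{10}$ ($m{\left(H,z \right)} = 4 + 2 \cdot \frac{1}{20} = 4 + \frac{1}{10} = \frac{41}{10}$)
$V{\left(U \right)} = \frac{41}{10} + U$ ($V{\left(U \right)} = U + \frac{41}{10} = \frac{41}{10} + U$)
$\frac{f{\left(-767 \right)}}{V{\left(415 \right)}} = \frac{-181780 + \left(-767\right)^{2} - -223197}{\frac{41}{10} + 415} = \frac{-181780 + 588289 + 223197}{\frac{4191}{10}} = 629706 \cdot \frac{10}{4191} = \frac{190820}{127}$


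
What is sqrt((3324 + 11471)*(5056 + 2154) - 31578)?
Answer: 2*sqrt(26660093) ≈ 10327.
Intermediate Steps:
sqrt((3324 + 11471)*(5056 + 2154) - 31578) = sqrt(14795*7210 - 31578) = sqrt(106671950 - 31578) = sqrt(106640372) = 2*sqrt(26660093)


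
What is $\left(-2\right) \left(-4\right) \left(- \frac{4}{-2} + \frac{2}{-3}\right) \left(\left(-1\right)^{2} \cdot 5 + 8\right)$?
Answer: $\frac{416}{3} \approx 138.67$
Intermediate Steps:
$\left(-2\right) \left(-4\right) \left(- \frac{4}{-2} + \frac{2}{-3}\right) \left(\left(-1\right)^{2} \cdot 5 + 8\right) = 8 \left(\left(-4\right) \left(- \frac{1}{2}\right) + 2 \left(- \frac{1}{3}\right)\right) \left(1 \cdot 5 + 8\right) = 8 \left(2 - \frac{2}{3}\right) \left(5 + 8\right) = 8 \cdot \frac{4}{3} \cdot 13 = \frac{32}{3} \cdot 13 = \frac{416}{3}$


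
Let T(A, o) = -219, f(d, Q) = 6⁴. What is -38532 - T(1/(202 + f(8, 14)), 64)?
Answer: -38313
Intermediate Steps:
f(d, Q) = 1296
-38532 - T(1/(202 + f(8, 14)), 64) = -38532 - 1*(-219) = -38532 + 219 = -38313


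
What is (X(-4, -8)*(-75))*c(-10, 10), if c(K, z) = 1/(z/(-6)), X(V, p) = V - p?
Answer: 180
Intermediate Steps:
c(K, z) = -6/z (c(K, z) = 1/(z*(-1/6)) = 1/(-z/6) = -6/z)
(X(-4, -8)*(-75))*c(-10, 10) = ((-4 - 1*(-8))*(-75))*(-6/10) = ((-4 + 8)*(-75))*(-6*1/10) = (4*(-75))*(-3/5) = -300*(-3/5) = 180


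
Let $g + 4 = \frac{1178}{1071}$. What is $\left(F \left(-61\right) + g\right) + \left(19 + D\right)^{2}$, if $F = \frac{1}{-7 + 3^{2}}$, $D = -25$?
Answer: $\frac{5569}{2142} \approx 2.5999$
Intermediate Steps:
$F = \frac{1}{2}$ ($F = \frac{1}{-7 + 9} = \frac{1}{2} \approx 0.5$)
$g = - \frac{3106}{1071}$ ($g = -4 + \frac{1178}{1071} = - \frac{3106}{1071} \approx -2.9001$)
$\left(F \left(-61\right) + g\right) + \left(19 + D\right)^{2} = \left(\frac{1}{2} \left(-61\right) - \frac{3106}{1071}\right) + \left(19 - 25\right)^{2} = \left(- \frac{61}{2} - \frac{3106}{1071}\right) + \left(-6\right)^{2} = - \frac{71543}{2142} + 36 = \frac{5569}{2142}$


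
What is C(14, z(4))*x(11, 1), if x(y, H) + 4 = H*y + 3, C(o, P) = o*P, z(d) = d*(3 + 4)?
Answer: 3920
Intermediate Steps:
z(d) = 7*d (z(d) = d*7 = 7*d)
C(o, P) = P*o
x(y, H) = -1 + H*y (x(y, H) = -4 + (H*y + 3) = -4 + (3 + H*y) = -1 + H*y)
C(14, z(4))*x(11, 1) = ((7*4)*14)*(-1 + 1*11) = (28*14)*(-1 + 11) = 392*10 = 3920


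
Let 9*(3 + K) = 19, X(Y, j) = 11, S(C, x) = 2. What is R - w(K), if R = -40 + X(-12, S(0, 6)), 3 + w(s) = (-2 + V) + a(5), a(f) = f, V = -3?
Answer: -26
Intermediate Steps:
K = -8/9 (K = -3 + (1/9)*19 = -3 + 19/9 = -8/9 ≈ -0.88889)
w(s) = -3 (w(s) = -3 + ((-2 - 3) + 5) = -3 + (-5 + 5) = -3 + 0 = -3)
R = -29 (R = -40 + 11 = -29)
R - w(K) = -29 - 1*(-3) = -29 + 3 = -26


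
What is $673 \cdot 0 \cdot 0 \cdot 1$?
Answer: $0$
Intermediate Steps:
$673 \cdot 0 \cdot 0 \cdot 1 = 673 \cdot 0 \cdot 1 = 673 \cdot 0 = 0$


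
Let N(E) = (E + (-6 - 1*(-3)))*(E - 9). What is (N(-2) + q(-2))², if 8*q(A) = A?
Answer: 47961/16 ≈ 2997.6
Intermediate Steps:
q(A) = A/8
N(E) = (-9 + E)*(-3 + E) (N(E) = (E + (-6 + 3))*(-9 + E) = (E - 3)*(-9 + E) = (-3 + E)*(-9 + E) = (-9 + E)*(-3 + E))
(N(-2) + q(-2))² = ((27 + (-2)² - 12*(-2)) + (⅛)*(-2))² = ((27 + 4 + 24) - ¼)² = (55 - ¼)² = (219/4)² = 47961/16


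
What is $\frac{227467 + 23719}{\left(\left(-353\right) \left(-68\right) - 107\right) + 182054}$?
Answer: $\frac{251186}{205951} \approx 1.2196$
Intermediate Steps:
$\frac{227467 + 23719}{\left(\left(-353\right) \left(-68\right) - 107\right) + 182054} = \frac{251186}{\left(24004 - 107\right) + 182054} = \frac{251186}{23897 + 182054} = \frac{251186}{205951}$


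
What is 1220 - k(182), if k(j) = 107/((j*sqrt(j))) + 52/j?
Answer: 8538/7 - 107*sqrt(182)/33124 ≈ 1219.7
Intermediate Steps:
k(j) = 52/j + 107/j**(3/2) (k(j) = 107/(j**(3/2)) + 52/j = 107/j**(3/2) + 52/j = 52/j + 107/j**(3/2))
1220 - k(182) = 1220 - (52/182 + 107/182**(3/2)) = 1220 - (52*(1/182) + 107*(sqrt(182)/33124)) = 1220 - (2/7 + 107*sqrt(182)/33124) = 1220 + (-2/7 - 107*sqrt(182)/33124) = 8538/7 - 107*sqrt(182)/33124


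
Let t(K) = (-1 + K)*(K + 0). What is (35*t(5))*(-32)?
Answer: -22400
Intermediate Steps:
t(K) = K*(-1 + K) (t(K) = (-1 + K)*K = K*(-1 + K))
(35*t(5))*(-32) = (35*(5*(-1 + 5)))*(-32) = (35*(5*4))*(-32) = (35*20)*(-32) = 700*(-32) = -22400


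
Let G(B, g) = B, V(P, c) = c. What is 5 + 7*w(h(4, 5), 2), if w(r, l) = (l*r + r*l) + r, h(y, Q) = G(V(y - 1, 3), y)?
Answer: 110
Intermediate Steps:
h(y, Q) = 3
w(r, l) = r + 2*l*r (w(r, l) = (l*r + l*r) + r = 2*l*r + r = r + 2*l*r)
5 + 7*w(h(4, 5), 2) = 5 + 7*(3*(1 + 2*2)) = 5 + 7*(3*(1 + 4)) = 5 + 7*(3*5) = 5 + 7*15 = 5 + 105 = 110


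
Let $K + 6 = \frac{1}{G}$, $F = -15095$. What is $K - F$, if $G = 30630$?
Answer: $\frac{462176071}{30630} \approx 15089.0$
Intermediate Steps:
$K = - \frac{183779}{30630}$ ($K = -6 + \frac{1}{30630} = - \frac{183779}{30630} \approx -6.0$)
$K - F = - \frac{183779}{30630} - -15095 = - \frac{183779}{30630} + 15095 = \frac{462176071}{30630}$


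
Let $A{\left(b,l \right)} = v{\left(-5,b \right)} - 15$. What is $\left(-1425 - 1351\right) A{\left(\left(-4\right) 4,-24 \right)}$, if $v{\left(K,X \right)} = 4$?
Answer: $30536$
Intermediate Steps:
$A{\left(b,l \right)} = -11$ ($A{\left(b,l \right)} = 4 - 15 = -11$)
$\left(-1425 - 1351\right) A{\left(\left(-4\right) 4,-24 \right)} = \left(-1425 - 1351\right) \left(-11\right) = \left(-2776\right) \left(-11\right) = 30536$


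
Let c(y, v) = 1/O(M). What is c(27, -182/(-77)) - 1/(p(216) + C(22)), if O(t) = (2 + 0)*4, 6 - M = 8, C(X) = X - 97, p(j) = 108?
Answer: 25/264 ≈ 0.094697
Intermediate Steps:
C(X) = -97 + X
M = -2 (M = 6 - 1*8 = 6 - 8 = -2)
O(t) = 8 (O(t) = 2*4 = 8)
c(y, v) = ⅛ (c(y, v) = 1/8 = ⅛)
c(27, -182/(-77)) - 1/(p(216) + C(22)) = ⅛ - 1/(108 + (-97 + 22)) = ⅛ - 1/(108 - 75) = ⅛ - 1/33 = 25/264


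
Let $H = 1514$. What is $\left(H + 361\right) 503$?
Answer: $943125$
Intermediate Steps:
$\left(H + 361\right) 503 = \left(1514 + 361\right) 503 = 1875 \cdot 503 = 943125$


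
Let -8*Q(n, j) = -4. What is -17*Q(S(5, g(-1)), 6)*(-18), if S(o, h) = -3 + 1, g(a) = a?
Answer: 153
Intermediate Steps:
S(o, h) = -2
Q(n, j) = 1/2 (Q(n, j) = -1/8*(-4) = 1/2)
-17*Q(S(5, g(-1)), 6)*(-18) = -17*1/2*(-18) = -17/2*(-18) = 153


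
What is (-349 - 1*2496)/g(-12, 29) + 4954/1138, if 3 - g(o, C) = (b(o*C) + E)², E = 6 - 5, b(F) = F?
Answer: 299864467/68511014 ≈ 4.3769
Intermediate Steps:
E = 1
g(o, C) = 3 - (1 + C*o)² (g(o, C) = 3 - (o*C + 1)² = 3 - (C*o + 1)² = 3 - (1 + C*o)²)
(-349 - 1*2496)/g(-12, 29) + 4954/1138 = (-349 - 1*2496)/(3 - (1 + 29*(-12))²) + 4954/1138 = (-349 - 2496)/(3 - (1 - 348)²) + 4954*(1/1138) = -2845/(3 - 1*(-347)²) + 2477/569 = -2845/(3 - 1*120409) + 2477/569 = -2845/(3 - 120409) + 2477/569 = -2845/(-120406) + 2477/569 = -2845*(-1/120406) + 2477/569 = 2845/120406 + 2477/569 = 299864467/68511014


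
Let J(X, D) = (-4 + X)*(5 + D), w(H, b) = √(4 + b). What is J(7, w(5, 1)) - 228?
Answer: -213 + 3*√5 ≈ -206.29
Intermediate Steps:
J(7, w(5, 1)) - 228 = (-20 - 4*√(4 + 1) + 5*7 + √(4 + 1)*7) - 228 = (-20 - 4*√5 + 35 + √5*7) - 228 = (-20 - 4*√5 + 35 + 7*√5) - 228 = (15 + 3*√5) - 228 = -213 + 3*√5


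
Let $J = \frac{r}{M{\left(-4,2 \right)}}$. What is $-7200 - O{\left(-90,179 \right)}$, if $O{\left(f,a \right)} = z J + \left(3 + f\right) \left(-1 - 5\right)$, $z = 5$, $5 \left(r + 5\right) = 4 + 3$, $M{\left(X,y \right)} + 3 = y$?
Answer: $-7740$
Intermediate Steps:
$M{\left(X,y \right)} = -3 + y$
$r = - \frac{18}{5}$ ($r = -5 + \frac{4 + 3}{5} = -5 + \frac{1}{5} \cdot 7 = -5 + \frac{7}{5} = - \frac{18}{5} \approx -3.6$)
$J = \frac{18}{5}$ ($J = - \frac{18}{5 \left(-3 + 2\right)} = - \frac{18}{5 \left(-1\right)} = \left(- \frac{18}{5}\right) \left(-1\right) = \frac{18}{5} \approx 3.6$)
$O{\left(f,a \right)} = - 6 f$ ($O{\left(f,a \right)} = 5 \cdot \frac{18}{5} + \left(3 + f\right) \left(-1 - 5\right) = 18 + \left(3 + f\right) \left(-6\right) = 18 - \left(18 + 6 f\right) = - 6 f$)
$-7200 - O{\left(-90,179 \right)} = -7200 - \left(-6\right) \left(-90\right) = -7200 - 540 = -7740$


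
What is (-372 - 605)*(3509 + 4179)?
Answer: -7511176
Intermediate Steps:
(-372 - 605)*(3509 + 4179) = -977*7688 = -7511176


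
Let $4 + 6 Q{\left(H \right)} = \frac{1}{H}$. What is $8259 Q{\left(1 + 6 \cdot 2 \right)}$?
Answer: $- \frac{140403}{26} \approx -5400.1$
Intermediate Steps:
$Q{\left(H \right)} = - \frac{2}{3} + \frac{1}{6 H}$
$8259 Q{\left(1 + 6 \cdot 2 \right)} = 8259 \frac{1 - 4 \left(1 + 6 \cdot 2\right)}{6 \left(1 + 6 \cdot 2\right)} = 8259 \frac{1 - 4 \left(1 + 12\right)}{6 \left(1 + 12\right)} = 8259 \frac{1 - 52}{6 \cdot 13} = 8259 \cdot \frac{1}{6} \cdot \frac{1}{13} \left(1 - 52\right) = 8259 \cdot \frac{1}{6} \cdot \frac{1}{13} \left(-51\right) = 8259 \left(- \frac{17}{26}\right) = - \frac{140403}{26}$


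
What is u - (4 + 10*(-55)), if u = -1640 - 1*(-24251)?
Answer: 23157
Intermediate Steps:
u = 22611 (u = -1640 + 24251 = 22611)
u - (4 + 10*(-55)) = 22611 - (4 + 10*(-55)) = 22611 - (4 - 550) = 22611 - 1*(-546) = 22611 + 546 = 23157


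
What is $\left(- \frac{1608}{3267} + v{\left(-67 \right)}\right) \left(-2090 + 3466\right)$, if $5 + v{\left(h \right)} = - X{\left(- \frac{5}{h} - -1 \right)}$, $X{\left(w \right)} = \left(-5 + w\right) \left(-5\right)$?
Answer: $- \frac{2521880512}{72963} \approx -34564.0$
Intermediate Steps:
$X{\left(w \right)} = 25 - 5 w$
$v{\left(h \right)} = -25 - \frac{25}{h}$ ($v{\left(h \right)} = -5 - \left(25 - 5 \left(- \frac{5}{h} - -1\right)\right) = -5 - \left(25 - 5 \left(- \frac{5}{h} + 1\right)\right) = -5 - \left(25 - 5 \left(1 - \frac{5}{h}\right)\right) = -5 - \left(25 - \left(5 - \frac{25}{h}\right)\right) = -5 - \left(20 + \frac{25}{h}\right) = -25 - \frac{25}{h}$)
$\left(- \frac{1608}{3267} + v{\left(-67 \right)}\right) \left(-2090 + 3466\right) = \left(- \frac{1608}{3267} - \left(25 + \frac{25}{-67}\right)\right) \left(-2090 + 3466\right) = \left(\left(-1608\right) \frac{1}{3267} - \frac{1650}{67}\right) 1376 = \left(- \frac{536}{1089} + \left(-25 + \frac{25}{67}\right)\right) 1376 = \left(- \frac{536}{1089} - \frac{1650}{67}\right) 1376 = \left(- \frac{1832762}{72963}\right) 1376 = - \frac{2521880512}{72963}$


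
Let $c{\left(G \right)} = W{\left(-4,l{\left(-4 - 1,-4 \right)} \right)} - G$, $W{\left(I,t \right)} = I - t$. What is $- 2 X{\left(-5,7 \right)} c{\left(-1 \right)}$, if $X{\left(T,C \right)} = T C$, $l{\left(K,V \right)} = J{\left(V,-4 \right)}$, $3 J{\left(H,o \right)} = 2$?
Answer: $- \frac{770}{3} \approx -256.67$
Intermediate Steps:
$J{\left(H,o \right)} = \frac{2}{3}$ ($J{\left(H,o \right)} = \frac{1}{3} \cdot 2 = \frac{2}{3}$)
$l{\left(K,V \right)} = \frac{2}{3}$
$X{\left(T,C \right)} = C T$
$c{\left(G \right)} = - \frac{14}{3} - G$ ($c{\left(G \right)} = \left(-4 - \frac{2}{3}\right) - G = - \frac{14}{3} - G$)
$- 2 X{\left(-5,7 \right)} c{\left(-1 \right)} = - 2 \cdot 7 \left(-5\right) \left(- \frac{14}{3} - -1\right) = \left(-2\right) \left(-35\right) \left(- \frac{14}{3} + 1\right) = 70 \left(- \frac{11}{3}\right) = - \frac{770}{3}$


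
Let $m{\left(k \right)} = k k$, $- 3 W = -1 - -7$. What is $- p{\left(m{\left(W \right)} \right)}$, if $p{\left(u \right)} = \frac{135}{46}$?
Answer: $- \frac{135}{46} \approx -2.9348$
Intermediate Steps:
$W = -2$ ($W = - \frac{-1 - -7}{3} = - \frac{-1 + 7}{3} = \left(- \frac{1}{3}\right) 6 = -2$)
$m{\left(k \right)} = k^{2}$
$p{\left(u \right)} = \frac{135}{46}$ ($p{\left(u \right)} = 135 \cdot \frac{1}{46} = \frac{135}{46}$)
$- p{\left(m{\left(W \right)} \right)} = \left(-1\right) \frac{135}{46} = - \frac{135}{46}$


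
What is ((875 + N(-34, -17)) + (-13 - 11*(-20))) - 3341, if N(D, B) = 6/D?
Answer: -38406/17 ≈ -2259.2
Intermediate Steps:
((875 + N(-34, -17)) + (-13 - 11*(-20))) - 3341 = ((875 + 6/(-34)) + (-13 - 11*(-20))) - 3341 = ((875 + 6*(-1/34)) + (-13 + 220)) - 3341 = ((875 - 3/17) + 207) - 3341 = (14872/17 + 207) - 3341 = 18391/17 - 3341 = -38406/17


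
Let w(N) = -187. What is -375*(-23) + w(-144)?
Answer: 8438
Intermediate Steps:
-375*(-23) + w(-144) = -375*(-23) - 187 = 8625 - 187 = 8438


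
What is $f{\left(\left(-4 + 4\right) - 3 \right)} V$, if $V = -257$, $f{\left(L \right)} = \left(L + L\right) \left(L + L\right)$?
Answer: $-9252$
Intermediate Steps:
$f{\left(L \right)} = 4 L^{2}$ ($f{\left(L \right)} = 2 L 2 L = 4 L^{2}$)
$f{\left(\left(-4 + 4\right) - 3 \right)} V = 4 \left(\left(-4 + 4\right) - 3\right)^{2} \left(-257\right) = 4 \left(0 - 3\right)^{2} \left(-257\right) = 4 \left(-3\right)^{2} \left(-257\right) = 4 \cdot 9 \left(-257\right) = 36 \left(-257\right) = -9252$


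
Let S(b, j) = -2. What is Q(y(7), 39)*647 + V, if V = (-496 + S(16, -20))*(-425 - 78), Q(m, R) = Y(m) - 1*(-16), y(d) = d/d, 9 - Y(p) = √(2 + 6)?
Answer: 266669 - 1294*√2 ≈ 2.6484e+5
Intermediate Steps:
Y(p) = 9 - 2*√2 (Y(p) = 9 - √(2 + 6) = 9 - √8 = 9 - 2*√2)
y(d) = 1
Q(m, R) = 25 - 2*√2 (Q(m, R) = (9 - 2*√2) - 1*(-16) = (9 - 2*√2) + 16 = 25 - 2*√2)
V = 250494 (V = (-496 - 2)*(-425 - 78) = -498*(-503) = 250494)
Q(y(7), 39)*647 + V = (25 - 2*√2)*647 + 250494 = (16175 - 1294*√2) + 250494 = 266669 - 1294*√2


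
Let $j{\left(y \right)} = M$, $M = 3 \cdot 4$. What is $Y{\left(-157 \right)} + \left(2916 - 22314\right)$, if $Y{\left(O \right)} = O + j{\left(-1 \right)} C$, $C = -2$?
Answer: $-19579$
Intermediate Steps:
$M = 12$
$j{\left(y \right)} = 12$
$Y{\left(O \right)} = -24 + O$ ($Y{\left(O \right)} = O + 12 \left(-2\right) = O - 24 = -24 + O$)
$Y{\left(-157 \right)} + \left(2916 - 22314\right) = \left(-24 - 157\right) + \left(2916 - 22314\right) = -181 + \left(2916 - 22314\right) = -181 - 19398 = -19579$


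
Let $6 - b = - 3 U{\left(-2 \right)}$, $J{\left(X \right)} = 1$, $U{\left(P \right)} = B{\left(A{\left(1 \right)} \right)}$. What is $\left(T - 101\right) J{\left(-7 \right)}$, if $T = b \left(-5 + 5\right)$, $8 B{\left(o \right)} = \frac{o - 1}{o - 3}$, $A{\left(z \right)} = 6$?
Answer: $-101$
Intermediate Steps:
$B{\left(o \right)} = \frac{-1 + o}{8 \left(-3 + o\right)}$ ($B{\left(o \right)} = \frac{\left(o - 1\right) \frac{1}{o - 3}}{8} = \frac{\left(-1 + o\right) \frac{1}{-3 + o}}{8} = \frac{\frac{1}{-3 + o} \left(-1 + o\right)}{8} = \frac{-1 + o}{8 \left(-3 + o\right)}$)
$U{\left(P \right)} = \frac{5}{24}$ ($U{\left(P \right)} = \frac{-1 + 6}{8 \left(-3 + 6\right)} = \frac{1}{8} \cdot \frac{1}{3} \cdot 5 = \frac{5}{24}$)
$b = \frac{53}{8}$ ($b = 6 - \left(-3\right) \frac{5}{24} = 6 - - \frac{5}{8} = 6 + \frac{5}{8} = \frac{53}{8} \approx 6.625$)
$T = 0$ ($T = \frac{53 \left(-5 + 5\right)}{8} = \frac{53}{8} \cdot 0 = 0$)
$\left(T - 101\right) J{\left(-7 \right)} = \left(0 - 101\right) 1 = \left(-101\right) 1 = -101$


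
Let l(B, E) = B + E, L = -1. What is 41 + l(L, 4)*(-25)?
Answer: -34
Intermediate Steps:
41 + l(L, 4)*(-25) = 41 + (-1 + 4)*(-25) = 41 + 3*(-25) = 41 - 75 = -34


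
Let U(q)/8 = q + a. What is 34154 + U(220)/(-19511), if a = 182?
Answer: 666375478/19511 ≈ 34154.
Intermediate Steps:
U(q) = 1456 + 8*q (U(q) = 8*(q + 182) = 8*(182 + q) = 1456 + 8*q)
34154 + U(220)/(-19511) = 34154 + (1456 + 8*220)/(-19511) = 34154 + (1456 + 1760)*(-1/19511) = 34154 + 3216*(-1/19511) = 34154 - 3216/19511 = 666375478/19511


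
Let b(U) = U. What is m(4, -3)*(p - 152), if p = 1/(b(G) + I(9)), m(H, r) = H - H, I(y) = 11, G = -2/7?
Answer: 0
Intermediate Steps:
G = -2/7 (G = -2*⅐ = -2/7 ≈ -0.28571)
m(H, r) = 0
p = 7/75 (p = 1/(-2/7 + 11) = 1/(75/7) = 7/75 ≈ 0.093333)
m(4, -3)*(p - 152) = 0*(7/75 - 152) = 0*(-11393/75) = 0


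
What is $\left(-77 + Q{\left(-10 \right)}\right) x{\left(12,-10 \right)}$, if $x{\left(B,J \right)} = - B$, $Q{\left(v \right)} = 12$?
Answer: $780$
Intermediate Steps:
$\left(-77 + Q{\left(-10 \right)}\right) x{\left(12,-10 \right)} = \left(-77 + 12\right) \left(\left(-1\right) 12\right) = \left(-65\right) \left(-12\right) = 780$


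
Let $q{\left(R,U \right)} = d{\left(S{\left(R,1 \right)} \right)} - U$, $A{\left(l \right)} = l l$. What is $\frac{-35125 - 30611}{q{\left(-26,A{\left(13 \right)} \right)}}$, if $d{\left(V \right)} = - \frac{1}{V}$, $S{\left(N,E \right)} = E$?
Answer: $\frac{32868}{85} \approx 386.68$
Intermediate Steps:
$A{\left(l \right)} = l^{2}$
$q{\left(R,U \right)} = -1 - U$ ($q{\left(R,U \right)} = - 1^{-1} - U = \left(-1\right) 1 - U = -1 - U$)
$\frac{-35125 - 30611}{q{\left(-26,A{\left(13 \right)} \right)}} = \frac{-35125 - 30611}{-1 - 13^{2}} = - \frac{65736}{-1 - 169} = - \frac{65736}{-170} = \left(-65736\right) \left(- \frac{1}{170}\right) = \frac{32868}{85}$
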